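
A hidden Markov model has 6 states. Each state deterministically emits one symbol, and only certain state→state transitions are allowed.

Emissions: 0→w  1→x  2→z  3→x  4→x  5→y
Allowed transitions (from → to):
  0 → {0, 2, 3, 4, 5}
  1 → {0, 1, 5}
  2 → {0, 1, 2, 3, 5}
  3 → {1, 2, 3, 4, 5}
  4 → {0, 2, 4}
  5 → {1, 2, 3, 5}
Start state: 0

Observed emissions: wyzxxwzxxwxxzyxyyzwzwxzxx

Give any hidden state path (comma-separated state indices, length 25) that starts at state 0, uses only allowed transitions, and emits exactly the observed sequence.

  [0] w  {0}  => 0  start
  [1] y  {5}  => 5  0->5 ok
  [2] z  {2}  => 2  5->2 ok
  [3] x  {1,3,4}  => 1  2->1 ok
  [4] x  {1,3,4}  => 1  1->1 ok
  [5] w  {0}  => 0  1->0 ok
  [6] z  {2}  => 2  0->2 ok
  [7] x  {1,3,4}  => 3  2->3 ok
  [8] x  {1,3,4}  => 1  3->1 ok
  [9] w  {0}  => 0  1->0 ok
  [10] x  {1,3,4}  => 4  0->4 ok
  [11] x  {1,3,4}  => 4  4->4 ok
  [12] z  {2}  => 2  4->2 ok
  [13] y  {5}  => 5  2->5 ok
  [14] x  {1,3,4}  => 1  5->1 ok
  [15] y  {5}  => 5  1->5 ok
  [16] y  {5}  => 5  5->5 ok
  [17] z  {2}  => 2  5->2 ok
  [18] w  {0}  => 0  2->0 ok
  [19] z  {2}  => 2  0->2 ok
  [20] w  {0}  => 0  2->0 ok
  [21] x  {1,3,4}  => 3  0->3 ok
  [22] z  {2}  => 2  3->2 ok
  [23] x  {1,3,4}  => 3  2->3 ok
  [24] x  {1,3,4}  => 3  3->3 ok

0,5,2,1,1,0,2,3,1,0,4,4,2,5,1,5,5,2,0,2,0,3,2,3,3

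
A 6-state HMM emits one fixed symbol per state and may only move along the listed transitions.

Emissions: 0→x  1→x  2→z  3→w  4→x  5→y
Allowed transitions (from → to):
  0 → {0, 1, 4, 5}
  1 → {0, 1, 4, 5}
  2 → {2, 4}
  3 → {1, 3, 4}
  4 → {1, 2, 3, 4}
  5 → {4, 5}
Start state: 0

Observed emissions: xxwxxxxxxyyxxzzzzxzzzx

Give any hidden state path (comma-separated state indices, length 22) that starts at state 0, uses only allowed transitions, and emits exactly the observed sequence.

0,4,3,1,0,0,0,1,0,5,5,4,4,2,2,2,2,4,2,2,2,4

  t0 'x' -> {0,1,4}, take 0 (start)
  t1 'x' -> {0,1,4}, take 4 (0->4 ok)
  t2 'w' -> {3}, take 3 (4->3 ok)
  t3 'x' -> {0,1,4}, take 1 (3->1 ok)
  t4 'x' -> {0,1,4}, take 0 (1->0 ok)
  t5 'x' -> {0,1,4}, take 0 (0->0 ok)
  t6 'x' -> {0,1,4}, take 0 (0->0 ok)
  t7 'x' -> {0,1,4}, take 1 (0->1 ok)
  t8 'x' -> {0,1,4}, take 0 (1->0 ok)
  t9 'y' -> {5}, take 5 (0->5 ok)
  t10 'y' -> {5}, take 5 (5->5 ok)
  t11 'x' -> {0,1,4}, take 4 (5->4 ok)
  t12 'x' -> {0,1,4}, take 4 (4->4 ok)
  t13 'z' -> {2}, take 2 (4->2 ok)
  t14 'z' -> {2}, take 2 (2->2 ok)
  t15 'z' -> {2}, take 2 (2->2 ok)
  t16 'z' -> {2}, take 2 (2->2 ok)
  t17 'x' -> {0,1,4}, take 4 (2->4 ok)
  t18 'z' -> {2}, take 2 (4->2 ok)
  t19 'z' -> {2}, take 2 (2->2 ok)
  t20 'z' -> {2}, take 2 (2->2 ok)
  t21 'x' -> {0,1,4}, take 4 (2->4 ok)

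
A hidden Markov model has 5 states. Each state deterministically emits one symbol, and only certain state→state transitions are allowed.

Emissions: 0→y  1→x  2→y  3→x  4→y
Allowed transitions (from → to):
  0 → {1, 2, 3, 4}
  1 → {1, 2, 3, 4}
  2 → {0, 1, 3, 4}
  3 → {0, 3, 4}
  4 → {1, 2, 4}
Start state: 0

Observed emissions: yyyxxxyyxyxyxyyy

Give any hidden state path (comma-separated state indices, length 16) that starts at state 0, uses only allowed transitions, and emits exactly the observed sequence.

0,2,4,1,3,3,4,4,1,4,1,2,3,4,4,2

  pos 0: y in {0,2,4}, choose 0; start
  pos 1: y in {0,2,4}, choose 2; 0->2 ok
  pos 2: y in {0,2,4}, choose 4; 2->4 ok
  pos 3: x in {1,3}, choose 1; 4->1 ok
  pos 4: x in {1,3}, choose 3; 1->3 ok
  pos 5: x in {1,3}, choose 3; 3->3 ok
  pos 6: y in {0,2,4}, choose 4; 3->4 ok
  pos 7: y in {0,2,4}, choose 4; 4->4 ok
  pos 8: x in {1,3}, choose 1; 4->1 ok
  pos 9: y in {0,2,4}, choose 4; 1->4 ok
  pos 10: x in {1,3}, choose 1; 4->1 ok
  pos 11: y in {0,2,4}, choose 2; 1->2 ok
  pos 12: x in {1,3}, choose 3; 2->3 ok
  pos 13: y in {0,2,4}, choose 4; 3->4 ok
  pos 14: y in {0,2,4}, choose 4; 4->4 ok
  pos 15: y in {0,2,4}, choose 2; 4->2 ok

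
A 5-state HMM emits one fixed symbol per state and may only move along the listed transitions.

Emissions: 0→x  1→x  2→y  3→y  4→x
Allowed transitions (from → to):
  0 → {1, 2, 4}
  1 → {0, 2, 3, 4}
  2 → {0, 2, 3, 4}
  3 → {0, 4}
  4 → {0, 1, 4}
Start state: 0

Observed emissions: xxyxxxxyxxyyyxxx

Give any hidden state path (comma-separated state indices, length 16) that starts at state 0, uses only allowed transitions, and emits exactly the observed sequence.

0,1,2,4,4,4,1,2,4,0,2,2,3,4,1,0

  0: obs=x cand={0,1,4} pick 0 [start]
  1: obs=x cand={0,1,4} pick 1 [0->1 ok]
  2: obs=y cand={2,3} pick 2 [1->2 ok]
  3: obs=x cand={0,1,4} pick 4 [2->4 ok]
  4: obs=x cand={0,1,4} pick 4 [4->4 ok]
  5: obs=x cand={0,1,4} pick 4 [4->4 ok]
  6: obs=x cand={0,1,4} pick 1 [4->1 ok]
  7: obs=y cand={2,3} pick 2 [1->2 ok]
  8: obs=x cand={0,1,4} pick 4 [2->4 ok]
  9: obs=x cand={0,1,4} pick 0 [4->0 ok]
  10: obs=y cand={2,3} pick 2 [0->2 ok]
  11: obs=y cand={2,3} pick 2 [2->2 ok]
  12: obs=y cand={2,3} pick 3 [2->3 ok]
  13: obs=x cand={0,1,4} pick 4 [3->4 ok]
  14: obs=x cand={0,1,4} pick 1 [4->1 ok]
  15: obs=x cand={0,1,4} pick 0 [1->0 ok]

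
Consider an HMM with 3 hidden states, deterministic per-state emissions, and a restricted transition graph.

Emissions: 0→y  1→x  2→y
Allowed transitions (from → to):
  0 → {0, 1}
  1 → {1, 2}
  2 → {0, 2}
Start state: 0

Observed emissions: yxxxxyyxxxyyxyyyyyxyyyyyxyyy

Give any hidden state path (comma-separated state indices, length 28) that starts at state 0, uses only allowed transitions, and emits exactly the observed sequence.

  0: obs=y cand={0,2} pick 0 [start]
  1: obs=x cand={1} pick 1 [0->1 ok]
  2: obs=x cand={1} pick 1 [1->1 ok]
  3: obs=x cand={1} pick 1 [1->1 ok]
  4: obs=x cand={1} pick 1 [1->1 ok]
  5: obs=y cand={0,2} pick 2 [1->2 ok]
  6: obs=y cand={0,2} pick 0 [2->0 ok]
  7: obs=x cand={1} pick 1 [0->1 ok]
  8: obs=x cand={1} pick 1 [1->1 ok]
  9: obs=x cand={1} pick 1 [1->1 ok]
  10: obs=y cand={0,2} pick 2 [1->2 ok]
  11: obs=y cand={0,2} pick 0 [2->0 ok]
  12: obs=x cand={1} pick 1 [0->1 ok]
  13: obs=y cand={0,2} pick 2 [1->2 ok]
  14: obs=y cand={0,2} pick 2 [2->2 ok]
  15: obs=y cand={0,2} pick 2 [2->2 ok]
  16: obs=y cand={0,2} pick 2 [2->2 ok]
  17: obs=y cand={0,2} pick 0 [2->0 ok]
  18: obs=x cand={1} pick 1 [0->1 ok]
  19: obs=y cand={0,2} pick 2 [1->2 ok]
  20: obs=y cand={0,2} pick 2 [2->2 ok]
  21: obs=y cand={0,2} pick 2 [2->2 ok]
  22: obs=y cand={0,2} pick 0 [2->0 ok]
  23: obs=y cand={0,2} pick 0 [0->0 ok]
  24: obs=x cand={1} pick 1 [0->1 ok]
  25: obs=y cand={0,2} pick 2 [1->2 ok]
  26: obs=y cand={0,2} pick 0 [2->0 ok]
  27: obs=y cand={0,2} pick 0 [0->0 ok]

0,1,1,1,1,2,0,1,1,1,2,0,1,2,2,2,2,0,1,2,2,2,0,0,1,2,0,0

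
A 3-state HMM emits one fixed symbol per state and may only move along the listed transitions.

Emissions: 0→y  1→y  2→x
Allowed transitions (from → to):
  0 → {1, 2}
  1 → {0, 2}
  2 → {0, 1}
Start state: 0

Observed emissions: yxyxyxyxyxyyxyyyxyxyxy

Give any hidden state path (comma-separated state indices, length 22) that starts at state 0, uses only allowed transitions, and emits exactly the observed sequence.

  t0 'y' -> {0,1}, take 0 (start)
  t1 'x' -> {2}, take 2 (0->2 ok)
  t2 'y' -> {0,1}, take 1 (2->1 ok)
  t3 'x' -> {2}, take 2 (1->2 ok)
  t4 'y' -> {0,1}, take 1 (2->1 ok)
  t5 'x' -> {2}, take 2 (1->2 ok)
  t6 'y' -> {0,1}, take 0 (2->0 ok)
  t7 'x' -> {2}, take 2 (0->2 ok)
  t8 'y' -> {0,1}, take 1 (2->1 ok)
  t9 'x' -> {2}, take 2 (1->2 ok)
  t10 'y' -> {0,1}, take 0 (2->0 ok)
  t11 'y' -> {0,1}, take 1 (0->1 ok)
  t12 'x' -> {2}, take 2 (1->2 ok)
  t13 'y' -> {0,1}, take 0 (2->0 ok)
  t14 'y' -> {0,1}, take 1 (0->1 ok)
  t15 'y' -> {0,1}, take 0 (1->0 ok)
  t16 'x' -> {2}, take 2 (0->2 ok)
  t17 'y' -> {0,1}, take 0 (2->0 ok)
  t18 'x' -> {2}, take 2 (0->2 ok)
  t19 'y' -> {0,1}, take 0 (2->0 ok)
  t20 'x' -> {2}, take 2 (0->2 ok)
  t21 'y' -> {0,1}, take 0 (2->0 ok)

0,2,1,2,1,2,0,2,1,2,0,1,2,0,1,0,2,0,2,0,2,0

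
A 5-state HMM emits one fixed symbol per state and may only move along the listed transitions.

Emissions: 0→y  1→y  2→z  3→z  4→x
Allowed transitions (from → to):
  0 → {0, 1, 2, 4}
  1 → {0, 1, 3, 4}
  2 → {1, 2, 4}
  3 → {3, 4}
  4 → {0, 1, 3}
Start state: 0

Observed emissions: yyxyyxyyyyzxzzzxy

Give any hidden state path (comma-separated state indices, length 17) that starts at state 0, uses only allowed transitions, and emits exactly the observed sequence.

  [0] y  {0,1}  => 0  start
  [1] y  {0,1}  => 1  0->1 ok
  [2] x  {4}  => 4  1->4 ok
  [3] y  {0,1}  => 0  4->0 ok
  [4] y  {0,1}  => 1  0->1 ok
  [5] x  {4}  => 4  1->4 ok
  [6] y  {0,1}  => 1  4->1 ok
  [7] y  {0,1}  => 0  1->0 ok
  [8] y  {0,1}  => 1  0->1 ok
  [9] y  {0,1}  => 1  1->1 ok
  [10] z  {2,3}  => 3  1->3 ok
  [11] x  {4}  => 4  3->4 ok
  [12] z  {2,3}  => 3  4->3 ok
  [13] z  {2,3}  => 3  3->3 ok
  [14] z  {2,3}  => 3  3->3 ok
  [15] x  {4}  => 4  3->4 ok
  [16] y  {0,1}  => 0  4->0 ok

0,1,4,0,1,4,1,0,1,1,3,4,3,3,3,4,0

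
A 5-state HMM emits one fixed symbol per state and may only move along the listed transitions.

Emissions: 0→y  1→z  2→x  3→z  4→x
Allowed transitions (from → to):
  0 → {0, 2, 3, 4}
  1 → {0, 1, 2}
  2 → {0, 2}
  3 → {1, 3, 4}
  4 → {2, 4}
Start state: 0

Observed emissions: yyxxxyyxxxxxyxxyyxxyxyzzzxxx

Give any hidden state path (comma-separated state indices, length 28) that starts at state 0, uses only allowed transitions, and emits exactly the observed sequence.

0,0,4,4,2,0,0,4,2,2,2,2,0,4,2,0,0,4,2,0,2,0,3,3,3,4,4,4

  0: obs=y cand={0} pick 0 [start]
  1: obs=y cand={0} pick 0 [0->0 ok]
  2: obs=x cand={2,4} pick 4 [0->4 ok]
  3: obs=x cand={2,4} pick 4 [4->4 ok]
  4: obs=x cand={2,4} pick 2 [4->2 ok]
  5: obs=y cand={0} pick 0 [2->0 ok]
  6: obs=y cand={0} pick 0 [0->0 ok]
  7: obs=x cand={2,4} pick 4 [0->4 ok]
  8: obs=x cand={2,4} pick 2 [4->2 ok]
  9: obs=x cand={2,4} pick 2 [2->2 ok]
  10: obs=x cand={2,4} pick 2 [2->2 ok]
  11: obs=x cand={2,4} pick 2 [2->2 ok]
  12: obs=y cand={0} pick 0 [2->0 ok]
  13: obs=x cand={2,4} pick 4 [0->4 ok]
  14: obs=x cand={2,4} pick 2 [4->2 ok]
  15: obs=y cand={0} pick 0 [2->0 ok]
  16: obs=y cand={0} pick 0 [0->0 ok]
  17: obs=x cand={2,4} pick 4 [0->4 ok]
  18: obs=x cand={2,4} pick 2 [4->2 ok]
  19: obs=y cand={0} pick 0 [2->0 ok]
  20: obs=x cand={2,4} pick 2 [0->2 ok]
  21: obs=y cand={0} pick 0 [2->0 ok]
  22: obs=z cand={1,3} pick 3 [0->3 ok]
  23: obs=z cand={1,3} pick 3 [3->3 ok]
  24: obs=z cand={1,3} pick 3 [3->3 ok]
  25: obs=x cand={2,4} pick 4 [3->4 ok]
  26: obs=x cand={2,4} pick 4 [4->4 ok]
  27: obs=x cand={2,4} pick 4 [4->4 ok]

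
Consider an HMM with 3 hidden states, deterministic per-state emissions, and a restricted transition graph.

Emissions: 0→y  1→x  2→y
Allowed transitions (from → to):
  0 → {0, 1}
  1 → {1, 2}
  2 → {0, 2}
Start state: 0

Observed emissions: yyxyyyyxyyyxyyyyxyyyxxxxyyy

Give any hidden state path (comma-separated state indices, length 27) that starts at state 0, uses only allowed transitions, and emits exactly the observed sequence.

  t0 'y' -> {0,2}, take 0 (start)
  t1 'y' -> {0,2}, take 0 (0->0 ok)
  t2 'x' -> {1}, take 1 (0->1 ok)
  t3 'y' -> {0,2}, take 2 (1->2 ok)
  t4 'y' -> {0,2}, take 2 (2->2 ok)
  t5 'y' -> {0,2}, take 0 (2->0 ok)
  t6 'y' -> {0,2}, take 0 (0->0 ok)
  t7 'x' -> {1}, take 1 (0->1 ok)
  t8 'y' -> {0,2}, take 2 (1->2 ok)
  t9 'y' -> {0,2}, take 0 (2->0 ok)
  t10 'y' -> {0,2}, take 0 (0->0 ok)
  t11 'x' -> {1}, take 1 (0->1 ok)
  t12 'y' -> {0,2}, take 2 (1->2 ok)
  t13 'y' -> {0,2}, take 2 (2->2 ok)
  t14 'y' -> {0,2}, take 0 (2->0 ok)
  t15 'y' -> {0,2}, take 0 (0->0 ok)
  t16 'x' -> {1}, take 1 (0->1 ok)
  t17 'y' -> {0,2}, take 2 (1->2 ok)
  t18 'y' -> {0,2}, take 2 (2->2 ok)
  t19 'y' -> {0,2}, take 0 (2->0 ok)
  t20 'x' -> {1}, take 1 (0->1 ok)
  t21 'x' -> {1}, take 1 (1->1 ok)
  t22 'x' -> {1}, take 1 (1->1 ok)
  t23 'x' -> {1}, take 1 (1->1 ok)
  t24 'y' -> {0,2}, take 2 (1->2 ok)
  t25 'y' -> {0,2}, take 2 (2->2 ok)
  t26 'y' -> {0,2}, take 0 (2->0 ok)

0,0,1,2,2,0,0,1,2,0,0,1,2,2,0,0,1,2,2,0,1,1,1,1,2,2,0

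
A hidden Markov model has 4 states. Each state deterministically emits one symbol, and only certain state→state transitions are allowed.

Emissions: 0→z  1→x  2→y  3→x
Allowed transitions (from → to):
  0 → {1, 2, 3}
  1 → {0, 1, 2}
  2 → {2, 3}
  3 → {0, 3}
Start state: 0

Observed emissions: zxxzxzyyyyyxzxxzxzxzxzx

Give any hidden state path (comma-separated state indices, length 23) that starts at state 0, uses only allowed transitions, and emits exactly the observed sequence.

0,3,3,0,1,0,2,2,2,2,2,3,0,1,1,0,3,0,1,0,3,0,3

  pos 0: z in {0}, choose 0; start
  pos 1: x in {1,3}, choose 3; 0->3 ok
  pos 2: x in {1,3}, choose 3; 3->3 ok
  pos 3: z in {0}, choose 0; 3->0 ok
  pos 4: x in {1,3}, choose 1; 0->1 ok
  pos 5: z in {0}, choose 0; 1->0 ok
  pos 6: y in {2}, choose 2; 0->2 ok
  pos 7: y in {2}, choose 2; 2->2 ok
  pos 8: y in {2}, choose 2; 2->2 ok
  pos 9: y in {2}, choose 2; 2->2 ok
  pos 10: y in {2}, choose 2; 2->2 ok
  pos 11: x in {1,3}, choose 3; 2->3 ok
  pos 12: z in {0}, choose 0; 3->0 ok
  pos 13: x in {1,3}, choose 1; 0->1 ok
  pos 14: x in {1,3}, choose 1; 1->1 ok
  pos 15: z in {0}, choose 0; 1->0 ok
  pos 16: x in {1,3}, choose 3; 0->3 ok
  pos 17: z in {0}, choose 0; 3->0 ok
  pos 18: x in {1,3}, choose 1; 0->1 ok
  pos 19: z in {0}, choose 0; 1->0 ok
  pos 20: x in {1,3}, choose 3; 0->3 ok
  pos 21: z in {0}, choose 0; 3->0 ok
  pos 22: x in {1,3}, choose 3; 0->3 ok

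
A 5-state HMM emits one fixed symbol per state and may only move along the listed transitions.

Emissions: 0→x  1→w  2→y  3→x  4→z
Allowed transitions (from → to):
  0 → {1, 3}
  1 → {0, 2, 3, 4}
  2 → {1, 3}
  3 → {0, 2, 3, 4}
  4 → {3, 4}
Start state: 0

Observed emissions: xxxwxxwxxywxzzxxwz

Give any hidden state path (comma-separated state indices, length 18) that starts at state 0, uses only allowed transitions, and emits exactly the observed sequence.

0,3,0,1,3,0,1,0,3,2,1,3,4,4,3,0,1,4

  [0] x  {0,3}  => 0  start
  [1] x  {0,3}  => 3  0->3 ok
  [2] x  {0,3}  => 0  3->0 ok
  [3] w  {1}  => 1  0->1 ok
  [4] x  {0,3}  => 3  1->3 ok
  [5] x  {0,3}  => 0  3->0 ok
  [6] w  {1}  => 1  0->1 ok
  [7] x  {0,3}  => 0  1->0 ok
  [8] x  {0,3}  => 3  0->3 ok
  [9] y  {2}  => 2  3->2 ok
  [10] w  {1}  => 1  2->1 ok
  [11] x  {0,3}  => 3  1->3 ok
  [12] z  {4}  => 4  3->4 ok
  [13] z  {4}  => 4  4->4 ok
  [14] x  {0,3}  => 3  4->3 ok
  [15] x  {0,3}  => 0  3->0 ok
  [16] w  {1}  => 1  0->1 ok
  [17] z  {4}  => 4  1->4 ok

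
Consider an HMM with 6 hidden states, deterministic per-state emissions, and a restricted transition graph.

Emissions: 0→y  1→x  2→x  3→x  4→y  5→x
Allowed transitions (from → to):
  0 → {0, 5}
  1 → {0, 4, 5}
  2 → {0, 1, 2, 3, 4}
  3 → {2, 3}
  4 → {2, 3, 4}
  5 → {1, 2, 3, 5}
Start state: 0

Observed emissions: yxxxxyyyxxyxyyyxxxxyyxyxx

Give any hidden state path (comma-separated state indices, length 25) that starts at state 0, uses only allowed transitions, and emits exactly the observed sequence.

  t0 'y' -> {0,4}, take 0 (start)
  t1 'x' -> {1,2,3,5}, take 5 (0->5 ok)
  t2 'x' -> {1,2,3,5}, take 5 (5->5 ok)
  t3 'x' -> {1,2,3,5}, take 2 (5->2 ok)
  t4 'x' -> {1,2,3,5}, take 1 (2->1 ok)
  t5 'y' -> {0,4}, take 4 (1->4 ok)
  t6 'y' -> {0,4}, take 4 (4->4 ok)
  t7 'y' -> {0,4}, take 4 (4->4 ok)
  t8 'x' -> {1,2,3,5}, take 3 (4->3 ok)
  t9 'x' -> {1,2,3,5}, take 2 (3->2 ok)
  t10 'y' -> {0,4}, take 4 (2->4 ok)
  t11 'x' -> {1,2,3,5}, take 2 (4->2 ok)
  t12 'y' -> {0,4}, take 4 (2->4 ok)
  t13 'y' -> {0,4}, take 4 (4->4 ok)
  t14 'y' -> {0,4}, take 4 (4->4 ok)
  t15 'x' -> {1,2,3,5}, take 2 (4->2 ok)
  t16 'x' -> {1,2,3,5}, take 2 (2->2 ok)
  t17 'x' -> {1,2,3,5}, take 3 (2->3 ok)
  t18 'x' -> {1,2,3,5}, take 2 (3->2 ok)
  t19 'y' -> {0,4}, take 4 (2->4 ok)
  t20 'y' -> {0,4}, take 4 (4->4 ok)
  t21 'x' -> {1,2,3,5}, take 2 (4->2 ok)
  t22 'y' -> {0,4}, take 0 (2->0 ok)
  t23 'x' -> {1,2,3,5}, take 5 (0->5 ok)
  t24 'x' -> {1,2,3,5}, take 1 (5->1 ok)

0,5,5,2,1,4,4,4,3,2,4,2,4,4,4,2,2,3,2,4,4,2,0,5,1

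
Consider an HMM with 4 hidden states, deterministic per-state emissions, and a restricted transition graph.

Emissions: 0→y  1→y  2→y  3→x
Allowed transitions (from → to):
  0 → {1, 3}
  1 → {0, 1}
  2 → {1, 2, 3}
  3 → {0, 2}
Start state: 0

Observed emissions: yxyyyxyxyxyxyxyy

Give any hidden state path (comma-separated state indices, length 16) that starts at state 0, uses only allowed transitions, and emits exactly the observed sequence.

  [0] y  {0,1,2}  => 0  start
  [1] x  {3}  => 3  0->3 ok
  [2] y  {0,1,2}  => 0  3->0 ok
  [3] y  {0,1,2}  => 1  0->1 ok
  [4] y  {0,1,2}  => 0  1->0 ok
  [5] x  {3}  => 3  0->3 ok
  [6] y  {0,1,2}  => 2  3->2 ok
  [7] x  {3}  => 3  2->3 ok
  [8] y  {0,1,2}  => 2  3->2 ok
  [9] x  {3}  => 3  2->3 ok
  [10] y  {0,1,2}  => 0  3->0 ok
  [11] x  {3}  => 3  0->3 ok
  [12] y  {0,1,2}  => 0  3->0 ok
  [13] x  {3}  => 3  0->3 ok
  [14] y  {0,1,2}  => 0  3->0 ok
  [15] y  {0,1,2}  => 1  0->1 ok

0,3,0,1,0,3,2,3,2,3,0,3,0,3,0,1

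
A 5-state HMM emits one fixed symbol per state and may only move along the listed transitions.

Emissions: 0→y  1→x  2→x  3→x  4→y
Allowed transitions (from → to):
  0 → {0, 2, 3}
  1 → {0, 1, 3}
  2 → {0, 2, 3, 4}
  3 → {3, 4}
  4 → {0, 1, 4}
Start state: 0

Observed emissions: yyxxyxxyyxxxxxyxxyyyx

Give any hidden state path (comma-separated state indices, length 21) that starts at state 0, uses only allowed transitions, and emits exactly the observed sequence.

0,0,2,3,4,1,1,0,0,2,2,2,2,2,0,3,3,4,4,0,3

  pos 0: y in {0,4}, choose 0; start
  pos 1: y in {0,4}, choose 0; 0->0 ok
  pos 2: x in {1,2,3}, choose 2; 0->2 ok
  pos 3: x in {1,2,3}, choose 3; 2->3 ok
  pos 4: y in {0,4}, choose 4; 3->4 ok
  pos 5: x in {1,2,3}, choose 1; 4->1 ok
  pos 6: x in {1,2,3}, choose 1; 1->1 ok
  pos 7: y in {0,4}, choose 0; 1->0 ok
  pos 8: y in {0,4}, choose 0; 0->0 ok
  pos 9: x in {1,2,3}, choose 2; 0->2 ok
  pos 10: x in {1,2,3}, choose 2; 2->2 ok
  pos 11: x in {1,2,3}, choose 2; 2->2 ok
  pos 12: x in {1,2,3}, choose 2; 2->2 ok
  pos 13: x in {1,2,3}, choose 2; 2->2 ok
  pos 14: y in {0,4}, choose 0; 2->0 ok
  pos 15: x in {1,2,3}, choose 3; 0->3 ok
  pos 16: x in {1,2,3}, choose 3; 3->3 ok
  pos 17: y in {0,4}, choose 4; 3->4 ok
  pos 18: y in {0,4}, choose 4; 4->4 ok
  pos 19: y in {0,4}, choose 0; 4->0 ok
  pos 20: x in {1,2,3}, choose 3; 0->3 ok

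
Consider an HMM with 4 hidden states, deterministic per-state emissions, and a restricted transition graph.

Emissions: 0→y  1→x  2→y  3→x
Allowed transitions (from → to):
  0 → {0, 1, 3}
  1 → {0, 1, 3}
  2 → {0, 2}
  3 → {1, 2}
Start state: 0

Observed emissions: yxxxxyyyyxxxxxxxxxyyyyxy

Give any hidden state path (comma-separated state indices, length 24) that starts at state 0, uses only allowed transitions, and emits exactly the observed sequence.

  [0] y  {0,2}  => 0  start
  [1] x  {1,3}  => 3  0->3 ok
  [2] x  {1,3}  => 1  3->1 ok
  [3] x  {1,3}  => 3  1->3 ok
  [4] x  {1,3}  => 1  3->1 ok
  [5] y  {0,2}  => 0  1->0 ok
  [6] y  {0,2}  => 0  0->0 ok
  [7] y  {0,2}  => 0  0->0 ok
  [8] y  {0,2}  => 0  0->0 ok
  [9] x  {1,3}  => 3  0->3 ok
  [10] x  {1,3}  => 1  3->1 ok
  [11] x  {1,3}  => 1  1->1 ok
  [12] x  {1,3}  => 3  1->3 ok
  [13] x  {1,3}  => 1  3->1 ok
  [14] x  {1,3}  => 1  1->1 ok
  [15] x  {1,3}  => 3  1->3 ok
  [16] x  {1,3}  => 1  3->1 ok
  [17] x  {1,3}  => 3  1->3 ok
  [18] y  {0,2}  => 2  3->2 ok
  [19] y  {0,2}  => 2  2->2 ok
  [20] y  {0,2}  => 2  2->2 ok
  [21] y  {0,2}  => 0  2->0 ok
  [22] x  {1,3}  => 3  0->3 ok
  [23] y  {0,2}  => 2  3->2 ok

0,3,1,3,1,0,0,0,0,3,1,1,3,1,1,3,1,3,2,2,2,0,3,2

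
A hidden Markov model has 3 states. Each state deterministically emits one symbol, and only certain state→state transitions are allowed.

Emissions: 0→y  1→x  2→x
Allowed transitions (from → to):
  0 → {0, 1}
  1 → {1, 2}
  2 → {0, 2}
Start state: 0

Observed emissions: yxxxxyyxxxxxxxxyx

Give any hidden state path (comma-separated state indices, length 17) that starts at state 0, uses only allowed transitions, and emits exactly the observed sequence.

0,1,1,1,2,0,0,1,1,1,1,2,2,2,2,0,1

  [0] y  {0}  => 0  start
  [1] x  {1,2}  => 1  0->1 ok
  [2] x  {1,2}  => 1  1->1 ok
  [3] x  {1,2}  => 1  1->1 ok
  [4] x  {1,2}  => 2  1->2 ok
  [5] y  {0}  => 0  2->0 ok
  [6] y  {0}  => 0  0->0 ok
  [7] x  {1,2}  => 1  0->1 ok
  [8] x  {1,2}  => 1  1->1 ok
  [9] x  {1,2}  => 1  1->1 ok
  [10] x  {1,2}  => 1  1->1 ok
  [11] x  {1,2}  => 2  1->2 ok
  [12] x  {1,2}  => 2  2->2 ok
  [13] x  {1,2}  => 2  2->2 ok
  [14] x  {1,2}  => 2  2->2 ok
  [15] y  {0}  => 0  2->0 ok
  [16] x  {1,2}  => 1  0->1 ok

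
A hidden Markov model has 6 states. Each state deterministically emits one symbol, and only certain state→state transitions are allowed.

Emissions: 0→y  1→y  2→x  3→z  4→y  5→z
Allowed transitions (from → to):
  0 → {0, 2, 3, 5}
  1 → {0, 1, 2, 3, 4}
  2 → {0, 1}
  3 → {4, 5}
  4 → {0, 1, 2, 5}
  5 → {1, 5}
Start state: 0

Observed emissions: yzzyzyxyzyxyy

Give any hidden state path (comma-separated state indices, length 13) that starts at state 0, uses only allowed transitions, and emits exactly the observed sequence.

0,5,5,1,3,4,2,0,5,1,2,0,0

  0: obs=y cand={0,1,4} pick 0 [start]
  1: obs=z cand={3,5} pick 5 [0->5 ok]
  2: obs=z cand={3,5} pick 5 [5->5 ok]
  3: obs=y cand={0,1,4} pick 1 [5->1 ok]
  4: obs=z cand={3,5} pick 3 [1->3 ok]
  5: obs=y cand={0,1,4} pick 4 [3->4 ok]
  6: obs=x cand={2} pick 2 [4->2 ok]
  7: obs=y cand={0,1,4} pick 0 [2->0 ok]
  8: obs=z cand={3,5} pick 5 [0->5 ok]
  9: obs=y cand={0,1,4} pick 1 [5->1 ok]
  10: obs=x cand={2} pick 2 [1->2 ok]
  11: obs=y cand={0,1,4} pick 0 [2->0 ok]
  12: obs=y cand={0,1,4} pick 0 [0->0 ok]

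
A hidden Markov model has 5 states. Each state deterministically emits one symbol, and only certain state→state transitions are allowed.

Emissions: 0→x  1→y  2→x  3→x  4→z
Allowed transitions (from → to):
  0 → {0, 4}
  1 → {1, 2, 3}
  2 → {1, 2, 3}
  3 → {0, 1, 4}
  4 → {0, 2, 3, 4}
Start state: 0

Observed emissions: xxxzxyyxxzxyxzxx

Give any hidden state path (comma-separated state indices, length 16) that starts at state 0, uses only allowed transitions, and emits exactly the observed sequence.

  t0 'x' -> {0,2,3}, take 0 (start)
  t1 'x' -> {0,2,3}, take 0 (0->0 ok)
  t2 'x' -> {0,2,3}, take 0 (0->0 ok)
  t3 'z' -> {4}, take 4 (0->4 ok)
  t4 'x' -> {0,2,3}, take 2 (4->2 ok)
  t5 'y' -> {1}, take 1 (2->1 ok)
  t6 'y' -> {1}, take 1 (1->1 ok)
  t7 'x' -> {0,2,3}, take 2 (1->2 ok)
  t8 'x' -> {0,2,3}, take 3 (2->3 ok)
  t9 'z' -> {4}, take 4 (3->4 ok)
  t10 'x' -> {0,2,3}, take 3 (4->3 ok)
  t11 'y' -> {1}, take 1 (3->1 ok)
  t12 'x' -> {0,2,3}, take 3 (1->3 ok)
  t13 'z' -> {4}, take 4 (3->4 ok)
  t14 'x' -> {0,2,3}, take 0 (4->0 ok)
  t15 'x' -> {0,2,3}, take 0 (0->0 ok)

0,0,0,4,2,1,1,2,3,4,3,1,3,4,0,0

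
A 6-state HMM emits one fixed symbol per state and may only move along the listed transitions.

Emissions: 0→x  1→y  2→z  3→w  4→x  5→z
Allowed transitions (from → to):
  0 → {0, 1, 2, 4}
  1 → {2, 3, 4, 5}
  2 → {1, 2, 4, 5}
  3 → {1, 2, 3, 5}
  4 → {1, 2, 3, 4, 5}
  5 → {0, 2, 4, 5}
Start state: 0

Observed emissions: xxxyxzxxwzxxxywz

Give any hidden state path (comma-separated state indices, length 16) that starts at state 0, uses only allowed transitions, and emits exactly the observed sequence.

0,0,4,1,4,5,4,4,3,5,0,0,0,1,3,5

  t0 'x' -> {0,4}, take 0 (start)
  t1 'x' -> {0,4}, take 0 (0->0 ok)
  t2 'x' -> {0,4}, take 4 (0->4 ok)
  t3 'y' -> {1}, take 1 (4->1 ok)
  t4 'x' -> {0,4}, take 4 (1->4 ok)
  t5 'z' -> {2,5}, take 5 (4->5 ok)
  t6 'x' -> {0,4}, take 4 (5->4 ok)
  t7 'x' -> {0,4}, take 4 (4->4 ok)
  t8 'w' -> {3}, take 3 (4->3 ok)
  t9 'z' -> {2,5}, take 5 (3->5 ok)
  t10 'x' -> {0,4}, take 0 (5->0 ok)
  t11 'x' -> {0,4}, take 0 (0->0 ok)
  t12 'x' -> {0,4}, take 0 (0->0 ok)
  t13 'y' -> {1}, take 1 (0->1 ok)
  t14 'w' -> {3}, take 3 (1->3 ok)
  t15 'z' -> {2,5}, take 5 (3->5 ok)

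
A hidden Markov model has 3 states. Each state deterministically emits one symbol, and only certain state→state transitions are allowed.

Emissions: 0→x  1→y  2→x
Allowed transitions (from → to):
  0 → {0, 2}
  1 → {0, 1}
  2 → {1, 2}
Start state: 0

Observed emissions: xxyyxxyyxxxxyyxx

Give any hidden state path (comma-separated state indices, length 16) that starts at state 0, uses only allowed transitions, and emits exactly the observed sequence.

0,2,1,1,0,2,1,1,0,0,2,2,1,1,0,0

  [0] x  {0,2}  => 0  start
  [1] x  {0,2}  => 2  0->2 ok
  [2] y  {1}  => 1  2->1 ok
  [3] y  {1}  => 1  1->1 ok
  [4] x  {0,2}  => 0  1->0 ok
  [5] x  {0,2}  => 2  0->2 ok
  [6] y  {1}  => 1  2->1 ok
  [7] y  {1}  => 1  1->1 ok
  [8] x  {0,2}  => 0  1->0 ok
  [9] x  {0,2}  => 0  0->0 ok
  [10] x  {0,2}  => 2  0->2 ok
  [11] x  {0,2}  => 2  2->2 ok
  [12] y  {1}  => 1  2->1 ok
  [13] y  {1}  => 1  1->1 ok
  [14] x  {0,2}  => 0  1->0 ok
  [15] x  {0,2}  => 0  0->0 ok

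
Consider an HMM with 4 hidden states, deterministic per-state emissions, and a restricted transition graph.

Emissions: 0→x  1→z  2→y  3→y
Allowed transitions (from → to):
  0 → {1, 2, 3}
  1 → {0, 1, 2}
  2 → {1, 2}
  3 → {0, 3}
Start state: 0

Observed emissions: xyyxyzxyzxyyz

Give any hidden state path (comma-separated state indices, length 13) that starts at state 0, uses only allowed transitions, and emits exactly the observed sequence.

0,3,3,0,2,1,0,2,1,0,2,2,1

  pos 0: x in {0}, choose 0; start
  pos 1: y in {2,3}, choose 3; 0->3 ok
  pos 2: y in {2,3}, choose 3; 3->3 ok
  pos 3: x in {0}, choose 0; 3->0 ok
  pos 4: y in {2,3}, choose 2; 0->2 ok
  pos 5: z in {1}, choose 1; 2->1 ok
  pos 6: x in {0}, choose 0; 1->0 ok
  pos 7: y in {2,3}, choose 2; 0->2 ok
  pos 8: z in {1}, choose 1; 2->1 ok
  pos 9: x in {0}, choose 0; 1->0 ok
  pos 10: y in {2,3}, choose 2; 0->2 ok
  pos 11: y in {2,3}, choose 2; 2->2 ok
  pos 12: z in {1}, choose 1; 2->1 ok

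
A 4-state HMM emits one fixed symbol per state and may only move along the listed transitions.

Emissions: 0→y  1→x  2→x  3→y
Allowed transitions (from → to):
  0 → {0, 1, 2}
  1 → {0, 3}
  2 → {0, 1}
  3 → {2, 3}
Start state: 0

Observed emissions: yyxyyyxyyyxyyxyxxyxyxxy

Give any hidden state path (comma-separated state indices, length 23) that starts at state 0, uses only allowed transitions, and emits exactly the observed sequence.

  pos 0: y in {0,3}, choose 0; start
  pos 1: y in {0,3}, choose 0; 0->0 ok
  pos 2: x in {1,2}, choose 1; 0->1 ok
  pos 3: y in {0,3}, choose 0; 1->0 ok
  pos 4: y in {0,3}, choose 0; 0->0 ok
  pos 5: y in {0,3}, choose 0; 0->0 ok
  pos 6: x in {1,2}, choose 2; 0->2 ok
  pos 7: y in {0,3}, choose 0; 2->0 ok
  pos 8: y in {0,3}, choose 0; 0->0 ok
  pos 9: y in {0,3}, choose 0; 0->0 ok
  pos 10: x in {1,2}, choose 1; 0->1 ok
  pos 11: y in {0,3}, choose 3; 1->3 ok
  pos 12: y in {0,3}, choose 3; 3->3 ok
  pos 13: x in {1,2}, choose 2; 3->2 ok
  pos 14: y in {0,3}, choose 0; 2->0 ok
  pos 15: x in {1,2}, choose 2; 0->2 ok
  pos 16: x in {1,2}, choose 1; 2->1 ok
  pos 17: y in {0,3}, choose 0; 1->0 ok
  pos 18: x in {1,2}, choose 1; 0->1 ok
  pos 19: y in {0,3}, choose 3; 1->3 ok
  pos 20: x in {1,2}, choose 2; 3->2 ok
  pos 21: x in {1,2}, choose 1; 2->1 ok
  pos 22: y in {0,3}, choose 0; 1->0 ok

0,0,1,0,0,0,2,0,0,0,1,3,3,2,0,2,1,0,1,3,2,1,0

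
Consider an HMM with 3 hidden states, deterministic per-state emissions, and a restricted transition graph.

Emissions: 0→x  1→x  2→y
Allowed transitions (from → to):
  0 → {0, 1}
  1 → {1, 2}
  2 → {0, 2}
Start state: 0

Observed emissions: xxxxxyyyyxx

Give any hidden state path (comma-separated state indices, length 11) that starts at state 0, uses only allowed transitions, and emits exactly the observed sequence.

0,0,0,1,1,2,2,2,2,0,0

  t0 'x' -> {0,1}, take 0 (start)
  t1 'x' -> {0,1}, take 0 (0->0 ok)
  t2 'x' -> {0,1}, take 0 (0->0 ok)
  t3 'x' -> {0,1}, take 1 (0->1 ok)
  t4 'x' -> {0,1}, take 1 (1->1 ok)
  t5 'y' -> {2}, take 2 (1->2 ok)
  t6 'y' -> {2}, take 2 (2->2 ok)
  t7 'y' -> {2}, take 2 (2->2 ok)
  t8 'y' -> {2}, take 2 (2->2 ok)
  t9 'x' -> {0,1}, take 0 (2->0 ok)
  t10 'x' -> {0,1}, take 0 (0->0 ok)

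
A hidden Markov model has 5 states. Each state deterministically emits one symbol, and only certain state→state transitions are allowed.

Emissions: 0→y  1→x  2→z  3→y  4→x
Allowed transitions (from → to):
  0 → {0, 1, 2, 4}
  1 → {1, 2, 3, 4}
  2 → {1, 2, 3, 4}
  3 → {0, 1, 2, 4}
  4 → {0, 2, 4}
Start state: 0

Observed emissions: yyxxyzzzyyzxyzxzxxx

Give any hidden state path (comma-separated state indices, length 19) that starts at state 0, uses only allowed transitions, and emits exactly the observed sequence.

0,0,1,4,0,2,2,2,3,0,2,1,3,2,4,2,1,4,4

  pos 0: y in {0,3}, choose 0; start
  pos 1: y in {0,3}, choose 0; 0->0 ok
  pos 2: x in {1,4}, choose 1; 0->1 ok
  pos 3: x in {1,4}, choose 4; 1->4 ok
  pos 4: y in {0,3}, choose 0; 4->0 ok
  pos 5: z in {2}, choose 2; 0->2 ok
  pos 6: z in {2}, choose 2; 2->2 ok
  pos 7: z in {2}, choose 2; 2->2 ok
  pos 8: y in {0,3}, choose 3; 2->3 ok
  pos 9: y in {0,3}, choose 0; 3->0 ok
  pos 10: z in {2}, choose 2; 0->2 ok
  pos 11: x in {1,4}, choose 1; 2->1 ok
  pos 12: y in {0,3}, choose 3; 1->3 ok
  pos 13: z in {2}, choose 2; 3->2 ok
  pos 14: x in {1,4}, choose 4; 2->4 ok
  pos 15: z in {2}, choose 2; 4->2 ok
  pos 16: x in {1,4}, choose 1; 2->1 ok
  pos 17: x in {1,4}, choose 4; 1->4 ok
  pos 18: x in {1,4}, choose 4; 4->4 ok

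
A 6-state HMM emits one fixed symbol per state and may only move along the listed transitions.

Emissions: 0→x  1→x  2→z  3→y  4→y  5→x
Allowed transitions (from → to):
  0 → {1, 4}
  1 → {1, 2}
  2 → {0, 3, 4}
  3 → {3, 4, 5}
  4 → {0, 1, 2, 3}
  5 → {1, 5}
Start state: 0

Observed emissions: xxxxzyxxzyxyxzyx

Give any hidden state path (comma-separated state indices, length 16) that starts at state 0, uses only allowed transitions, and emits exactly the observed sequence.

  [0] x  {0,1,5}  => 0  start
  [1] x  {0,1,5}  => 1  0->1 ok
  [2] x  {0,1,5}  => 1  1->1 ok
  [3] x  {0,1,5}  => 1  1->1 ok
  [4] z  {2}  => 2  1->2 ok
  [5] y  {3,4}  => 3  2->3 ok
  [6] x  {0,1,5}  => 5  3->5 ok
  [7] x  {0,1,5}  => 1  5->1 ok
  [8] z  {2}  => 2  1->2 ok
  [9] y  {3,4}  => 4  2->4 ok
  [10] x  {0,1,5}  => 0  4->0 ok
  [11] y  {3,4}  => 4  0->4 ok
  [12] x  {0,1,5}  => 1  4->1 ok
  [13] z  {2}  => 2  1->2 ok
  [14] y  {3,4}  => 4  2->4 ok
  [15] x  {0,1,5}  => 1  4->1 ok

0,1,1,1,2,3,5,1,2,4,0,4,1,2,4,1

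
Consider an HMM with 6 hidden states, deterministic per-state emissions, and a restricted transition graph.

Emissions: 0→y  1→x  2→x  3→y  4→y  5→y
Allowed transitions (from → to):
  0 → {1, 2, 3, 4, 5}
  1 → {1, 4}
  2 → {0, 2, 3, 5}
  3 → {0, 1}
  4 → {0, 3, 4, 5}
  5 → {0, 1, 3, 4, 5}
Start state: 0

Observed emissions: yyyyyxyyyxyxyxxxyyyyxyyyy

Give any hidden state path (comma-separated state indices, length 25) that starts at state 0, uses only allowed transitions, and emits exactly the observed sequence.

  [0] y  {0,3,4,5}  => 0  start
  [1] y  {0,3,4,5}  => 3  0->3 ok
  [2] y  {0,3,4,5}  => 0  3->0 ok
  [3] y  {0,3,4,5}  => 5  0->5 ok
  [4] y  {0,3,4,5}  => 3  5->3 ok
  [5] x  {1,2}  => 1  3->1 ok
  [6] y  {0,3,4,5}  => 4  1->4 ok
  [7] y  {0,3,4,5}  => 3  4->3 ok
  [8] y  {0,3,4,5}  => 0  3->0 ok
  [9] x  {1,2}  => 2  0->2 ok
  [10] y  {0,3,4,5}  => 0  2->0 ok
  [11] x  {1,2}  => 2  0->2 ok
  [12] y  {0,3,4,5}  => 0  2->0 ok
  [13] x  {1,2}  => 1  0->1 ok
  [14] x  {1,2}  => 1  1->1 ok
  [15] x  {1,2}  => 1  1->1 ok
  [16] y  {0,3,4,5}  => 4  1->4 ok
  [17] y  {0,3,4,5}  => 5  4->5 ok
  [18] y  {0,3,4,5}  => 5  5->5 ok
  [19] y  {0,3,4,5}  => 3  5->3 ok
  [20] x  {1,2}  => 1  3->1 ok
  [21] y  {0,3,4,5}  => 4  1->4 ok
  [22] y  {0,3,4,5}  => 4  4->4 ok
  [23] y  {0,3,4,5}  => 3  4->3 ok
  [24] y  {0,3,4,5}  => 0  3->0 ok

0,3,0,5,3,1,4,3,0,2,0,2,0,1,1,1,4,5,5,3,1,4,4,3,0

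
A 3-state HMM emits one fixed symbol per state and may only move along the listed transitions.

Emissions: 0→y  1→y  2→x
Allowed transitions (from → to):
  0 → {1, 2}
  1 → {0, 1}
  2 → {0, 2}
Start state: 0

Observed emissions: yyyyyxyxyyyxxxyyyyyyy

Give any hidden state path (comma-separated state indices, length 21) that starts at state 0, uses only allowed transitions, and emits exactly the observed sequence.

  0: obs=y cand={0,1} pick 0 [start]
  1: obs=y cand={0,1} pick 1 [0->1 ok]
  2: obs=y cand={0,1} pick 0 [1->0 ok]
  3: obs=y cand={0,1} pick 1 [0->1 ok]
  4: obs=y cand={0,1} pick 0 [1->0 ok]
  5: obs=x cand={2} pick 2 [0->2 ok]
  6: obs=y cand={0,1} pick 0 [2->0 ok]
  7: obs=x cand={2} pick 2 [0->2 ok]
  8: obs=y cand={0,1} pick 0 [2->0 ok]
  9: obs=y cand={0,1} pick 1 [0->1 ok]
  10: obs=y cand={0,1} pick 0 [1->0 ok]
  11: obs=x cand={2} pick 2 [0->2 ok]
  12: obs=x cand={2} pick 2 [2->2 ok]
  13: obs=x cand={2} pick 2 [2->2 ok]
  14: obs=y cand={0,1} pick 0 [2->0 ok]
  15: obs=y cand={0,1} pick 1 [0->1 ok]
  16: obs=y cand={0,1} pick 1 [1->1 ok]
  17: obs=y cand={0,1} pick 1 [1->1 ok]
  18: obs=y cand={0,1} pick 0 [1->0 ok]
  19: obs=y cand={0,1} pick 1 [0->1 ok]
  20: obs=y cand={0,1} pick 0 [1->0 ok]

0,1,0,1,0,2,0,2,0,1,0,2,2,2,0,1,1,1,0,1,0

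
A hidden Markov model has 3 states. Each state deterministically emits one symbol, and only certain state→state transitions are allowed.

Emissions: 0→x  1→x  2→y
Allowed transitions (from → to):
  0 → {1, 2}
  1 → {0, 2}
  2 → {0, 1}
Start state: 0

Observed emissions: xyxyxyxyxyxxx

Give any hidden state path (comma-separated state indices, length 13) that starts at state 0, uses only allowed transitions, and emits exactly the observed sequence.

0,2,0,2,0,2,0,2,1,2,0,1,0

  0: obs=x cand={0,1} pick 0 [start]
  1: obs=y cand={2} pick 2 [0->2 ok]
  2: obs=x cand={0,1} pick 0 [2->0 ok]
  3: obs=y cand={2} pick 2 [0->2 ok]
  4: obs=x cand={0,1} pick 0 [2->0 ok]
  5: obs=y cand={2} pick 2 [0->2 ok]
  6: obs=x cand={0,1} pick 0 [2->0 ok]
  7: obs=y cand={2} pick 2 [0->2 ok]
  8: obs=x cand={0,1} pick 1 [2->1 ok]
  9: obs=y cand={2} pick 2 [1->2 ok]
  10: obs=x cand={0,1} pick 0 [2->0 ok]
  11: obs=x cand={0,1} pick 1 [0->1 ok]
  12: obs=x cand={0,1} pick 0 [1->0 ok]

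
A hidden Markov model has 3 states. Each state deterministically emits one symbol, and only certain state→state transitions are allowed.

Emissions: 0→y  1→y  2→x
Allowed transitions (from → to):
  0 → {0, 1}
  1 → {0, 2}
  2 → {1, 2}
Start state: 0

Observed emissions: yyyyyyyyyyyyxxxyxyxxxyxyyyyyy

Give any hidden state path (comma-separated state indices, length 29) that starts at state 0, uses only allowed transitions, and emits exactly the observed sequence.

0,0,0,1,0,1,0,1,0,1,0,1,2,2,2,1,2,1,2,2,2,1,2,1,0,0,0,1,0

  [0] y  {0,1}  => 0  start
  [1] y  {0,1}  => 0  0->0 ok
  [2] y  {0,1}  => 0  0->0 ok
  [3] y  {0,1}  => 1  0->1 ok
  [4] y  {0,1}  => 0  1->0 ok
  [5] y  {0,1}  => 1  0->1 ok
  [6] y  {0,1}  => 0  1->0 ok
  [7] y  {0,1}  => 1  0->1 ok
  [8] y  {0,1}  => 0  1->0 ok
  [9] y  {0,1}  => 1  0->1 ok
  [10] y  {0,1}  => 0  1->0 ok
  [11] y  {0,1}  => 1  0->1 ok
  [12] x  {2}  => 2  1->2 ok
  [13] x  {2}  => 2  2->2 ok
  [14] x  {2}  => 2  2->2 ok
  [15] y  {0,1}  => 1  2->1 ok
  [16] x  {2}  => 2  1->2 ok
  [17] y  {0,1}  => 1  2->1 ok
  [18] x  {2}  => 2  1->2 ok
  [19] x  {2}  => 2  2->2 ok
  [20] x  {2}  => 2  2->2 ok
  [21] y  {0,1}  => 1  2->1 ok
  [22] x  {2}  => 2  1->2 ok
  [23] y  {0,1}  => 1  2->1 ok
  [24] y  {0,1}  => 0  1->0 ok
  [25] y  {0,1}  => 0  0->0 ok
  [26] y  {0,1}  => 0  0->0 ok
  [27] y  {0,1}  => 1  0->1 ok
  [28] y  {0,1}  => 0  1->0 ok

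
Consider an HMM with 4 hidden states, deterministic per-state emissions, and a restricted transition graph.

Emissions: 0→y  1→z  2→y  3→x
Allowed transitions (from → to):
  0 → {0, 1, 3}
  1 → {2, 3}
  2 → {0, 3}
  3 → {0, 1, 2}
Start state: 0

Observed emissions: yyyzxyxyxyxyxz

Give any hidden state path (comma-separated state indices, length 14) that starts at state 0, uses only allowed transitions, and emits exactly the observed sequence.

  t0 'y' -> {0,2}, take 0 (start)
  t1 'y' -> {0,2}, take 0 (0->0 ok)
  t2 'y' -> {0,2}, take 0 (0->0 ok)
  t3 'z' -> {1}, take 1 (0->1 ok)
  t4 'x' -> {3}, take 3 (1->3 ok)
  t5 'y' -> {0,2}, take 2 (3->2 ok)
  t6 'x' -> {3}, take 3 (2->3 ok)
  t7 'y' -> {0,2}, take 2 (3->2 ok)
  t8 'x' -> {3}, take 3 (2->3 ok)
  t9 'y' -> {0,2}, take 0 (3->0 ok)
  t10 'x' -> {3}, take 3 (0->3 ok)
  t11 'y' -> {0,2}, take 0 (3->0 ok)
  t12 'x' -> {3}, take 3 (0->3 ok)
  t13 'z' -> {1}, take 1 (3->1 ok)

0,0,0,1,3,2,3,2,3,0,3,0,3,1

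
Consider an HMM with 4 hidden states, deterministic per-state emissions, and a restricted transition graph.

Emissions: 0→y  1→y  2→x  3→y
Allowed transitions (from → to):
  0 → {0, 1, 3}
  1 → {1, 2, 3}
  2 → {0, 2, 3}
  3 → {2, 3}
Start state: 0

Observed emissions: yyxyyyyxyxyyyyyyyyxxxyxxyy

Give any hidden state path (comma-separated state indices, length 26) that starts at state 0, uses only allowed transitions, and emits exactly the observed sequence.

  t0 'y' -> {0,1,3}, take 0 (start)
  t1 'y' -> {0,1,3}, take 1 (0->1 ok)
  t2 'x' -> {2}, take 2 (1->2 ok)
  t3 'y' -> {0,1,3}, take 0 (2->0 ok)
  t4 'y' -> {0,1,3}, take 1 (0->1 ok)
  t5 'y' -> {0,1,3}, take 1 (1->1 ok)
  t6 'y' -> {0,1,3}, take 3 (1->3 ok)
  t7 'x' -> {2}, take 2 (3->2 ok)
  t8 'y' -> {0,1,3}, take 3 (2->3 ok)
  t9 'x' -> {2}, take 2 (3->2 ok)
  t10 'y' -> {0,1,3}, take 0 (2->0 ok)
  t11 'y' -> {0,1,3}, take 0 (0->0 ok)
  t12 'y' -> {0,1,3}, take 0 (0->0 ok)
  t13 'y' -> {0,1,3}, take 1 (0->1 ok)
  t14 'y' -> {0,1,3}, take 3 (1->3 ok)
  t15 'y' -> {0,1,3}, take 3 (3->3 ok)
  t16 'y' -> {0,1,3}, take 3 (3->3 ok)
  t17 'y' -> {0,1,3}, take 3 (3->3 ok)
  t18 'x' -> {2}, take 2 (3->2 ok)
  t19 'x' -> {2}, take 2 (2->2 ok)
  t20 'x' -> {2}, take 2 (2->2 ok)
  t21 'y' -> {0,1,3}, take 3 (2->3 ok)
  t22 'x' -> {2}, take 2 (3->2 ok)
  t23 'x' -> {2}, take 2 (2->2 ok)
  t24 'y' -> {0,1,3}, take 0 (2->0 ok)
  t25 'y' -> {0,1,3}, take 1 (0->1 ok)

0,1,2,0,1,1,3,2,3,2,0,0,0,1,3,3,3,3,2,2,2,3,2,2,0,1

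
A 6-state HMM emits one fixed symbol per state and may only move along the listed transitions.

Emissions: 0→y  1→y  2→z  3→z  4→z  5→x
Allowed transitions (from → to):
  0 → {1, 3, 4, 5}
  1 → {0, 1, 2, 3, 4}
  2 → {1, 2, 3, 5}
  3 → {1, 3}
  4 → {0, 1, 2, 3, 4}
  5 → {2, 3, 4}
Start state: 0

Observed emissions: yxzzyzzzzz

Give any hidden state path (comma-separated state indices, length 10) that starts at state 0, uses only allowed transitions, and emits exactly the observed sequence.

0,5,2,3,1,2,3,3,3,3

  [0] y  {0,1}  => 0  start
  [1] x  {5}  => 5  0->5 ok
  [2] z  {2,3,4}  => 2  5->2 ok
  [3] z  {2,3,4}  => 3  2->3 ok
  [4] y  {0,1}  => 1  3->1 ok
  [5] z  {2,3,4}  => 2  1->2 ok
  [6] z  {2,3,4}  => 3  2->3 ok
  [7] z  {2,3,4}  => 3  3->3 ok
  [8] z  {2,3,4}  => 3  3->3 ok
  [9] z  {2,3,4}  => 3  3->3 ok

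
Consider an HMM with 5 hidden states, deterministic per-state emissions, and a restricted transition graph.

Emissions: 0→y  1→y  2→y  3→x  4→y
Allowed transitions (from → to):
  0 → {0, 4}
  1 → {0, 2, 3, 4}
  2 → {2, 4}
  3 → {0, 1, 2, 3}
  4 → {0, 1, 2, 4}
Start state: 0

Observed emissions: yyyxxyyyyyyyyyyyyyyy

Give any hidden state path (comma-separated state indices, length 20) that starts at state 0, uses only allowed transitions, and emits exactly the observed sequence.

0,4,1,3,3,2,4,2,2,4,1,2,2,4,2,2,4,1,2,2

  pos 0: y in {0,1,2,4}, choose 0; start
  pos 1: y in {0,1,2,4}, choose 4; 0->4 ok
  pos 2: y in {0,1,2,4}, choose 1; 4->1 ok
  pos 3: x in {3}, choose 3; 1->3 ok
  pos 4: x in {3}, choose 3; 3->3 ok
  pos 5: y in {0,1,2,4}, choose 2; 3->2 ok
  pos 6: y in {0,1,2,4}, choose 4; 2->4 ok
  pos 7: y in {0,1,2,4}, choose 2; 4->2 ok
  pos 8: y in {0,1,2,4}, choose 2; 2->2 ok
  pos 9: y in {0,1,2,4}, choose 4; 2->4 ok
  pos 10: y in {0,1,2,4}, choose 1; 4->1 ok
  pos 11: y in {0,1,2,4}, choose 2; 1->2 ok
  pos 12: y in {0,1,2,4}, choose 2; 2->2 ok
  pos 13: y in {0,1,2,4}, choose 4; 2->4 ok
  pos 14: y in {0,1,2,4}, choose 2; 4->2 ok
  pos 15: y in {0,1,2,4}, choose 2; 2->2 ok
  pos 16: y in {0,1,2,4}, choose 4; 2->4 ok
  pos 17: y in {0,1,2,4}, choose 1; 4->1 ok
  pos 18: y in {0,1,2,4}, choose 2; 1->2 ok
  pos 19: y in {0,1,2,4}, choose 2; 2->2 ok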